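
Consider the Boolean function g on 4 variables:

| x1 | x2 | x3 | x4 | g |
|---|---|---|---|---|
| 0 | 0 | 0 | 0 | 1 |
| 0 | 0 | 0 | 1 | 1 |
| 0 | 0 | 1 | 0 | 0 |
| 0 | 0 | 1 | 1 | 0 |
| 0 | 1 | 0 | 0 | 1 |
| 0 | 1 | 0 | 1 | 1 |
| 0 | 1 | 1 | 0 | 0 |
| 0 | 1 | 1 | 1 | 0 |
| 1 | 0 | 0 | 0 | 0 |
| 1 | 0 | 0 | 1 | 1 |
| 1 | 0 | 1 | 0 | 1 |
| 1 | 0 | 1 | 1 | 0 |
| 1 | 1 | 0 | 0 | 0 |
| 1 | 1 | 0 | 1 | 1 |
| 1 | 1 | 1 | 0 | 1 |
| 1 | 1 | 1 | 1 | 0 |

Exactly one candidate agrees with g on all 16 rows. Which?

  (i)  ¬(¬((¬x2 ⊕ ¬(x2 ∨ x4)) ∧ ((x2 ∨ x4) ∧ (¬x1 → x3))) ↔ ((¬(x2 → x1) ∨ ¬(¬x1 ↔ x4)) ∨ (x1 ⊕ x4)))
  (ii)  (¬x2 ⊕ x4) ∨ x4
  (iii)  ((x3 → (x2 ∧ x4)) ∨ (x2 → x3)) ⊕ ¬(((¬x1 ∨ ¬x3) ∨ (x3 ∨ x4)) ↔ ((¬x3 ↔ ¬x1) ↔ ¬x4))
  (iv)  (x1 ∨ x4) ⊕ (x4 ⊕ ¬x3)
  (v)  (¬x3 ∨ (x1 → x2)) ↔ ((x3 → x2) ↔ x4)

iv

(i): at (0,0,0,0) it gives 0, but g = 1 — eliminated.
(ii): at (0,0,1,0) it gives 1, but g = 0 — eliminated.
(iii): at (0,0,0,1) it gives 0, but g = 1 — eliminated.
(v): at (0,0,0,0) it gives 0, but g = 1 — eliminated.
(iv) is the remaining candidate, and it agrees with g on all 16 inputs.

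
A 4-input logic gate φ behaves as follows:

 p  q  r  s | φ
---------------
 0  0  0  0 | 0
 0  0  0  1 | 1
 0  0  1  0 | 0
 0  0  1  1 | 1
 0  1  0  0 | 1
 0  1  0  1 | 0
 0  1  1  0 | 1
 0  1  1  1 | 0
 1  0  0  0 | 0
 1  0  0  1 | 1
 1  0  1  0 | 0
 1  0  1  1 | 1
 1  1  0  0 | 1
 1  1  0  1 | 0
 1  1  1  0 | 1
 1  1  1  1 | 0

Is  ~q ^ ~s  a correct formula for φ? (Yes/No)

Yes

Check the formula against φ row by row:
  p=0, q=0, r=0, s=0: formula gives 0, φ = 0 ✓
  p=0, q=0, r=0, s=1: formula gives 1, φ = 1 ✓
  p=0, q=0, r=1, s=0: formula gives 0, φ = 0 ✓
  p=0, q=0, r=1, s=1: formula gives 1, φ = 1 ✓
  …and likewise for the remaining 12 rows.
Every row agrees, so the formula is equivalent.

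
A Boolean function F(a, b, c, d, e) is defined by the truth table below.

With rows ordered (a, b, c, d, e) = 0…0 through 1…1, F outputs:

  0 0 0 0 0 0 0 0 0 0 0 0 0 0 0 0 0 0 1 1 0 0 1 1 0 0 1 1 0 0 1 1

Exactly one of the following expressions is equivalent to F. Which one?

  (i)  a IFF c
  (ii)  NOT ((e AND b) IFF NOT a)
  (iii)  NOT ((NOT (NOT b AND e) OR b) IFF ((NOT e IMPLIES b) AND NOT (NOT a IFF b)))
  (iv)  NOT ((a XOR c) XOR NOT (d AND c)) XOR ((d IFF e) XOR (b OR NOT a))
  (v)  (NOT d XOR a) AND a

v

(i) fails at (0,0,0,0,0): the formula yields 1, F is 0.
(ii) fails at (0,0,0,0,0): the formula yields 1, F is 0.
(iii) fails at (0,0,0,0,0): the formula yields 1, F is 0.
(iv) fails at (0,0,0,0,1): the formula yields 1, F is 0.
Only (v) survives; checking it on all 32 rows confirms it matches F.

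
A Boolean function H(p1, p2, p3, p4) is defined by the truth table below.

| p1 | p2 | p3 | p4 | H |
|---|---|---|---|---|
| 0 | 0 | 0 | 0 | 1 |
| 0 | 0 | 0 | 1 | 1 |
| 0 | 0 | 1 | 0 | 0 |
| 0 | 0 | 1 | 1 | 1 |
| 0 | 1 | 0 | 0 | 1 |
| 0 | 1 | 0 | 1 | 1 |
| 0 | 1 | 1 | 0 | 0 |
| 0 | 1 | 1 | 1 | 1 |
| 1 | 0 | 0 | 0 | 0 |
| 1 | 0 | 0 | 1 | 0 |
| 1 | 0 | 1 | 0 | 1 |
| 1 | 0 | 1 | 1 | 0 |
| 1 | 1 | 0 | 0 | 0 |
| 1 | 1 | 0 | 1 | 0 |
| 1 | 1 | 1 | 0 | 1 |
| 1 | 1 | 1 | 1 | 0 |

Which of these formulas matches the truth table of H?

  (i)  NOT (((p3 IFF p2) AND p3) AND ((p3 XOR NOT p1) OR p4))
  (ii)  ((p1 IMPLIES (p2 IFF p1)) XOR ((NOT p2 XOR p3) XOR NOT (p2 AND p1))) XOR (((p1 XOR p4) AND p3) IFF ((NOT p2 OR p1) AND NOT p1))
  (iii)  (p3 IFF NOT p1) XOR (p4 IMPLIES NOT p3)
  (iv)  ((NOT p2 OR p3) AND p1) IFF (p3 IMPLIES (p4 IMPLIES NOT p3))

iii

(i) disagrees with H on (0,0,1,0) (formula → 1, table → 0); rule it out.
(ii) disagrees with H on (1,0,0,0) (formula → 1, table → 0); rule it out.
(iv) disagrees with H on (0,0,0,0) (formula → 0, table → 1); rule it out.
(iii) is the remaining candidate, and it agrees with H on all 16 inputs.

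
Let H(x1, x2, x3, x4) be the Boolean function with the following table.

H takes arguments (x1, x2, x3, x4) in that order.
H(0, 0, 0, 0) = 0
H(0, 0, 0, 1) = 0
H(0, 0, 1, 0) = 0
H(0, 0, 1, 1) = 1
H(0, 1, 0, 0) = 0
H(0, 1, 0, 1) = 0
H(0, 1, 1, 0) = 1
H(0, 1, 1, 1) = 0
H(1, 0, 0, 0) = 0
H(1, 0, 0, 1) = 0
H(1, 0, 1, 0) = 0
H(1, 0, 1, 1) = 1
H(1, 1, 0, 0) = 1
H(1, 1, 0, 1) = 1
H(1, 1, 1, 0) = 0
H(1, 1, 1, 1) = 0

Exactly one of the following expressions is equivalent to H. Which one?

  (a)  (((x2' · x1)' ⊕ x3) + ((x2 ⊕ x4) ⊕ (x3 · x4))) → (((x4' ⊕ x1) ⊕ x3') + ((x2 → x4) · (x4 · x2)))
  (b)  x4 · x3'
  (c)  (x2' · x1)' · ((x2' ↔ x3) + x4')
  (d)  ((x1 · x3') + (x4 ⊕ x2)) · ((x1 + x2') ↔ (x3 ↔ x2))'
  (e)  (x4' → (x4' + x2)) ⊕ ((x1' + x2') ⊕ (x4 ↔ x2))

(a) fails at (0,0,0,1): the formula yields 1, H is 0.
(b) fails at (0,0,0,1): the formula yields 1, H is 0.
(c) fails at (0,0,0,0): the formula yields 1, H is 0.
(e) fails at (0,0,0,0): the formula yields 1, H is 0.
(d) is the remaining candidate, and it agrees with H on all 16 inputs.

d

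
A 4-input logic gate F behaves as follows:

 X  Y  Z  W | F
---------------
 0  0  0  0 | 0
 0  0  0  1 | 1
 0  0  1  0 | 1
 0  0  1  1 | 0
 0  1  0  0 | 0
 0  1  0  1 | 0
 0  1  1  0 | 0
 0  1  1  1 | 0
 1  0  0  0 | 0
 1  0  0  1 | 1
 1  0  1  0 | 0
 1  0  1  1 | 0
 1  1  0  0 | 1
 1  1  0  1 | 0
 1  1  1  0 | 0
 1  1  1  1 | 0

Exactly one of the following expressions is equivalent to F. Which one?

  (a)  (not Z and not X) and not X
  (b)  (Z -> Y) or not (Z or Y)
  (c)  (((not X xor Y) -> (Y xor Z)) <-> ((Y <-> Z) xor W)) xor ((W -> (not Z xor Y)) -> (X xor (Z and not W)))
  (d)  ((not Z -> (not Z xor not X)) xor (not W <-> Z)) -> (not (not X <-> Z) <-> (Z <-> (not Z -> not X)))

(a) disagrees with F on (0,0,0,0) (formula → 1, table → 0); rule it out.
(b) disagrees with F on (0,0,0,0) (formula → 1, table → 0); rule it out.
(d) disagrees with F on (0,0,0,0) (formula → 1, table → 0); rule it out.
Only (c) survives; checking it on all 16 rows confirms it matches F.

c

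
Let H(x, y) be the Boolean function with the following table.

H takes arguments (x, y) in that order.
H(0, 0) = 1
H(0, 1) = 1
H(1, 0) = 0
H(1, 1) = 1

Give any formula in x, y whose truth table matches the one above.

This is x → y (false only at 1,0).

H(x, y) = x → y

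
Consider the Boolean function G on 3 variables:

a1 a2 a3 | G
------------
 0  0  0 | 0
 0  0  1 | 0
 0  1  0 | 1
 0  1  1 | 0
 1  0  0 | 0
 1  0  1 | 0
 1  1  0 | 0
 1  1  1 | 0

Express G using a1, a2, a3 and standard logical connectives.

Only row (0,1,0) gives 1. That row's minterm ¬a1·a2·¬a3 is G directly.

G(a1, a2, a3) = (not a1 and a2) and not a3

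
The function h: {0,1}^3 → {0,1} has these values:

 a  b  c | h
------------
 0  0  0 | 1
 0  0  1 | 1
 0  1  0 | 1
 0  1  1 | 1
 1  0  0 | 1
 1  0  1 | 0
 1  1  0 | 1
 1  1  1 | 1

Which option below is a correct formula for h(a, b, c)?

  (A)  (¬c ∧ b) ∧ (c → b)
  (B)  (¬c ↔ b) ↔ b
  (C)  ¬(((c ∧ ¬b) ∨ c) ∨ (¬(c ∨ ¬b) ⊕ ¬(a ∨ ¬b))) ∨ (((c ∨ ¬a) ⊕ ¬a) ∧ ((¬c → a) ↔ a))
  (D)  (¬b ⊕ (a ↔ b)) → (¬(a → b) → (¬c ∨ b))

D

(A): at (0,0,0) it gives 0, but h = 1 — eliminated.
(B): at (0,0,1) it gives 0, but h = 1 — eliminated.
(C): at (0,0,1) it gives 0, but h = 1 — eliminated.
Only (D) survives; checking it on all 8 rows confirms it matches h.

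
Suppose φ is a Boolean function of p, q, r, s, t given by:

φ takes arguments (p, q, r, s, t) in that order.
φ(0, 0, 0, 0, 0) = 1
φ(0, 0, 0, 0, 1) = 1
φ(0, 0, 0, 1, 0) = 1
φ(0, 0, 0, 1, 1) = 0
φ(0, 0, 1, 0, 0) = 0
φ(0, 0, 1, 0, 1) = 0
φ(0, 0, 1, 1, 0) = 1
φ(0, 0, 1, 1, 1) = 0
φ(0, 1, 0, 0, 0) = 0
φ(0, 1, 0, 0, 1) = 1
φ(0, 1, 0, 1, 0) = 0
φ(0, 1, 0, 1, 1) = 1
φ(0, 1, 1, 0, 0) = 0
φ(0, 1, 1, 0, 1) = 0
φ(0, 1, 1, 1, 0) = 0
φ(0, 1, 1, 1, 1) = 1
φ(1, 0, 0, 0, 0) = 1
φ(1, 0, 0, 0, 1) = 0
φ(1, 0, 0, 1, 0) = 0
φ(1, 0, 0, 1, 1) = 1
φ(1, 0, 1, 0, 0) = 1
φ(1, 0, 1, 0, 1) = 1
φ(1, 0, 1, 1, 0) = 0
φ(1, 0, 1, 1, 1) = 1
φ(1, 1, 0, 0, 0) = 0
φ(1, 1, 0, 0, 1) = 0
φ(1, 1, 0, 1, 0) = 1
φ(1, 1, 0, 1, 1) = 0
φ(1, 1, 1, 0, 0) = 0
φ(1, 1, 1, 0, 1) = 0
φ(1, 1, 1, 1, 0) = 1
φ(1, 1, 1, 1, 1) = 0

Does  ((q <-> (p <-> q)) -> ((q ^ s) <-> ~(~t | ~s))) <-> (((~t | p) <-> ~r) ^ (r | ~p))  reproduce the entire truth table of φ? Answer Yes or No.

No

Evaluate ((q <-> (p <-> q)) -> ((q ^ s) <-> ~(~t | ~s))) <-> (((~t | p) <-> ~r) ^ (r | ~p)) on each row and compare to φ:
  p=0, q=0, r=0, s=0, t=0: formula gives 0, but φ = 1 ✗
A single disagreement suffices: at (0,0,0,0,0) they differ, so the formula does not compute φ.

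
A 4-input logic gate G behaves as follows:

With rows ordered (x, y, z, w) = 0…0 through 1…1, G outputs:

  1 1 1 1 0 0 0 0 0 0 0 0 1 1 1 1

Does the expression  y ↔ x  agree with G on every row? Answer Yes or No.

Test each input against both G and the formula:
  x=0, y=0, z=0, w=0: formula gives 1, G = 1 ✓
  x=0, y=0, z=0, w=1: formula gives 1, G = 1 ✓
  x=0, y=0, z=1, w=0: formula gives 1, G = 1 ✓
  x=0, y=0, z=1, w=1: formula gives 1, G = 1 ✓
  …and likewise for the remaining 12 rows.
No disagreement on any input; they are logically equivalent.

Yes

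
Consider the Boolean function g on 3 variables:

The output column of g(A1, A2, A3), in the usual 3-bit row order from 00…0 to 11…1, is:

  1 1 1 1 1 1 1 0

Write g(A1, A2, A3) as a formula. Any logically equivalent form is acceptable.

The output is 0 only when every input is 1 — NAND of all inputs.

g(A1, A2, A3) = ((A1 · A2) · A3)'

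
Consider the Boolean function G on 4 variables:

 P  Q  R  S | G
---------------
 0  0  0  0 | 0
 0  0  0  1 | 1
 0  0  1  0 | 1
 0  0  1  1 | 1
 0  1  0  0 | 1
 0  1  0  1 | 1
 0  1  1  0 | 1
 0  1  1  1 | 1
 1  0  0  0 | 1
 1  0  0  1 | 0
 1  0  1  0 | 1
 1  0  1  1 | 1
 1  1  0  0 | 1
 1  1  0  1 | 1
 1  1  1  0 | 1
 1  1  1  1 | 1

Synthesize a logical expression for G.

G is 0 on only 2 rows — (0,0,0,0), (1,0,0,1). Writing each as a minterm (¬P·¬Q·¬R·¬S, P·¬Q·¬R·S) and OR-ing them characterizes exactly where G=0, so G is the negation of that disjunction.

G(P, Q, R, S) = NOT ((((NOT P AND NOT Q) AND NOT R) AND NOT S) OR (((P AND NOT Q) AND NOT R) AND S))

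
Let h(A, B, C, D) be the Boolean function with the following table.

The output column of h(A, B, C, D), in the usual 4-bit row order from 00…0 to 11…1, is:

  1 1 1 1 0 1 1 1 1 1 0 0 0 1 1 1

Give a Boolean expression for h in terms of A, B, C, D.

The 0-rows are (0,1,0,0), (1,0,1,0), (1,0,1,1), (1,1,0,0). Take each as a conjunction (¬A·B·¬C·¬D, A·¬B·C·¬D, A·¬B·C·D, A·B·¬C·¬D), form their disjunction, and complement — that gives a formula that is 1 everywhere h is.

h(A, B, C, D) = NOT ((((((NOT A AND B) AND NOT C) AND NOT D) OR (((A AND NOT B) AND C) AND NOT D)) OR (((A AND NOT B) AND C) AND D)) OR (((A AND B) AND NOT C) AND NOT D))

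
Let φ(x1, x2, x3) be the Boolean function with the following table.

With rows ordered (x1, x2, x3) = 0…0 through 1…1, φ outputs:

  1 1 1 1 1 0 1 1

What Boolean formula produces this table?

φ(x1, x2, x3) = ~((x1 & ~x2) & x3)

φ is 0 on exactly one input, (1,0,1), whose minterm is x1·¬x2·x3. So φ is the negation of that single conjunction.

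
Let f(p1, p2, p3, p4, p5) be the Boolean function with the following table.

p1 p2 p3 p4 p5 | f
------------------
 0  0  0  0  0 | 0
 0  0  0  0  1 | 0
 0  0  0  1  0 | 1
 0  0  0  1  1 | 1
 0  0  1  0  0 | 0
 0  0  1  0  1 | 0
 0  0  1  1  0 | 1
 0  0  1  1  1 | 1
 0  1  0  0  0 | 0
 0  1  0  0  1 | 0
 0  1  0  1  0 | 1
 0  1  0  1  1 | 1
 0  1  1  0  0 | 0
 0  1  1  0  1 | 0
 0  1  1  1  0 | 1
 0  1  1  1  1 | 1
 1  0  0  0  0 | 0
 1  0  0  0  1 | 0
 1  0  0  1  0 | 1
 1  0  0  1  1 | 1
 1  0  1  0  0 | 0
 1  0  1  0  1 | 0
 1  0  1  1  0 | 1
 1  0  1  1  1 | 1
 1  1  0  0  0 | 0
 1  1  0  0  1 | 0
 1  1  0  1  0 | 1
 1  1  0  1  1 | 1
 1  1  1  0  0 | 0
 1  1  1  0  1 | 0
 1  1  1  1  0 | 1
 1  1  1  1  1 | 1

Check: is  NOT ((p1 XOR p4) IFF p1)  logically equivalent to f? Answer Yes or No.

Test each input against both f and the formula:
  p1=0, p2=0, p3=0, p4=0, p5=0: formula gives 0, f = 0 ✓
  p1=0, p2=0, p3=0, p4=0, p5=1: formula gives 0, f = 0 ✓
  p1=0, p2=0, p3=0, p4=1, p5=0: formula gives 1, f = 1 ✓
  p1=0, p2=0, p3=0, p4=1, p5=1: formula gives 1, f = 1 ✓
  … (the remaining 28 rows also agree.)
All 32 rows match — the expression computes f exactly.

Yes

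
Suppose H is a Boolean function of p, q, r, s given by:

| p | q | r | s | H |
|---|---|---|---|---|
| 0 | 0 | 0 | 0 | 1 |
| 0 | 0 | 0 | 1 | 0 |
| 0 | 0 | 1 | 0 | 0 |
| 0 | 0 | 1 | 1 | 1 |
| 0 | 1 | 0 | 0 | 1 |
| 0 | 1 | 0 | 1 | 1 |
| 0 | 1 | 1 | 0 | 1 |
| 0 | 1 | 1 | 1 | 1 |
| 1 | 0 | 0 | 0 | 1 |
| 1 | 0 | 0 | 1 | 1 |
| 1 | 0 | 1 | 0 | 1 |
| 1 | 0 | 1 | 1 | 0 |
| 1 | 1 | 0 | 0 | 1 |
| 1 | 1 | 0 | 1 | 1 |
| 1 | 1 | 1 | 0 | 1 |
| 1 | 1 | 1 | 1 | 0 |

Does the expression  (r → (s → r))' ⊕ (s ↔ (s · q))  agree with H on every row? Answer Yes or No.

No

Test each input against both H and the formula:
  p=0, q=0, r=0, s=0: formula gives 1, H = 1 ✓
  p=0, q=0, r=0, s=1: formula gives 0, H = 0 ✓
  p=0, q=0, r=1, s=0: formula gives 1, but H = 0 ✗
Row (0,0,1,0) is a counterexample, so the formula is not equivalent to H.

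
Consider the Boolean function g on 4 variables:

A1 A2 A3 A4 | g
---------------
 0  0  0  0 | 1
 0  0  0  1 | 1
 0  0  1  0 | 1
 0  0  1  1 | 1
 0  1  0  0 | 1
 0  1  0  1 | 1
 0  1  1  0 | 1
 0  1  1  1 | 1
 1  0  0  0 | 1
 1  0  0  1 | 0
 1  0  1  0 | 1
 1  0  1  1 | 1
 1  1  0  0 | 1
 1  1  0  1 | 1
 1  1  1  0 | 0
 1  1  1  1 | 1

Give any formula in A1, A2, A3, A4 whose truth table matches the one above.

g(A1, A2, A3, A4) = ((((A1 · A2') · A3') · A4) + (((A1 · A2) · A3) · A4'))'

g is 0 on only 2 rows — (1,0,0,1), (1,1,1,0). Writing each as a minterm (A1·¬A2·¬A3·A4, A1·A2·A3·¬A4) and OR-ing them characterizes exactly where g=0, so g is the negation of that disjunction.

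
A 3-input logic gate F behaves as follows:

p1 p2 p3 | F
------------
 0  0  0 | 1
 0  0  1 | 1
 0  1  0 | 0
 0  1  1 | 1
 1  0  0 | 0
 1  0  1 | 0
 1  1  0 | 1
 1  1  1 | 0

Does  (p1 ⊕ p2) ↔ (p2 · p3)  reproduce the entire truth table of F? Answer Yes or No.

Yes

Check the formula against F row by row:
  p1=0, p2=0, p3=0: formula gives 1, F = 1 ✓
  p1=0, p2=0, p3=1: formula gives 1, F = 1 ✓
  p1=0, p2=1, p3=0: formula gives 0, F = 0 ✓
  p1=0, p2=1, p3=1: formula gives 1, F = 1 ✓
  p1=1, p2=0, p3=0: formula gives 0, F = 0 ✓
  …and likewise for the remaining 3 rows.
Every row agrees, so the formula is equivalent.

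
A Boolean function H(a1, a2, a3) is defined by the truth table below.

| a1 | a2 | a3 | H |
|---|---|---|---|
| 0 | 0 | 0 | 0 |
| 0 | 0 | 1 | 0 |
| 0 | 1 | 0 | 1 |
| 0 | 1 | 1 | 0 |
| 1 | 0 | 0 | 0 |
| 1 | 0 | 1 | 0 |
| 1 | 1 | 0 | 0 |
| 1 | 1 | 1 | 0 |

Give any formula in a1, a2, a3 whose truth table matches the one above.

H is 1 on exactly one input, (0,1,0), whose minterm is ¬a1·a2·¬a3. So H is just that conjunction.

H(a1, a2, a3) = (NOT a1 AND a2) AND NOT a3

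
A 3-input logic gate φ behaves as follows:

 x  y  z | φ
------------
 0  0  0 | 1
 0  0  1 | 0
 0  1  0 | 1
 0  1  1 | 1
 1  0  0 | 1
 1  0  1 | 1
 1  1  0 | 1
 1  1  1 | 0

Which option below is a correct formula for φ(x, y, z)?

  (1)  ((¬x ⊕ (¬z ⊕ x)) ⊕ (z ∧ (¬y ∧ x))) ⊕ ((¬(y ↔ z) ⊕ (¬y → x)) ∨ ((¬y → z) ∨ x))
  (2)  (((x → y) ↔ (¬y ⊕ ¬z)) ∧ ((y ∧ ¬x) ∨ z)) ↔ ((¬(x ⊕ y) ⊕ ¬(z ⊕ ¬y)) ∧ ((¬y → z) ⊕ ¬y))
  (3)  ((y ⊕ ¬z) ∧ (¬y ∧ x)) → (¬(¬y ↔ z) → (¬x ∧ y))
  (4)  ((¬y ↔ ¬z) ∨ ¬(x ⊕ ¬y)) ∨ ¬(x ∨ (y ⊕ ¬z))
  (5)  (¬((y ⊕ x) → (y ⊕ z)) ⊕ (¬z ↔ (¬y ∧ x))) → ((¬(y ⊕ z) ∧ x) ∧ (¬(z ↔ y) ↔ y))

5

(1): at (0,0,0) it gives 0, but φ = 1 — eliminated.
(2): at (0,0,0) it gives 0, but φ = 1 — eliminated.
(3): at (0,0,1) it gives 1, but φ = 0 — eliminated.
(4): at (0,0,1) it gives 1, but φ = 0 — eliminated.
(5) is the remaining candidate, and it agrees with φ on all 8 inputs.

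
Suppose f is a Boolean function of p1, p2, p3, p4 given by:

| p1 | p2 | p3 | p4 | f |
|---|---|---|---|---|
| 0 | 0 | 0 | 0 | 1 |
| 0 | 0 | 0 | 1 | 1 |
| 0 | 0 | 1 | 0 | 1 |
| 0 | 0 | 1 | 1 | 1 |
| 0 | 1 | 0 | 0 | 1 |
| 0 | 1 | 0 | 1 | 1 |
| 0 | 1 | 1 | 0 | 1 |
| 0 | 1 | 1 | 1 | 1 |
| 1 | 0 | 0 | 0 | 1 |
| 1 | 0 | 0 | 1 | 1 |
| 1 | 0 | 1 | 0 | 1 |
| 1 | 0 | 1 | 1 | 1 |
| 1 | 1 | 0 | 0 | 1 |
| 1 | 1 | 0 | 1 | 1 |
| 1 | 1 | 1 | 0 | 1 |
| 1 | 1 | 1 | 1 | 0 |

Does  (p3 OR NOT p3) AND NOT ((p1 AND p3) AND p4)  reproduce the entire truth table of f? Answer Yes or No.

No

Check the formula against f row by row:
  p1=0, p2=0, p3=0, p4=0: formula gives 1, f = 1 ✓
  p1=0, p2=0, p3=0, p4=1: formula gives 1, f = 1 ✓
  p1=0, p2=0, p3=1, p4=0: formula gives 1, f = 1 ✓
  p1=0, p2=0, p3=1, p4=1: formula gives 1, f = 1 ✓
  …
  p1=1, p2=0, p3=1, p4=1: formula gives 0, but f = 1 ✗
Since they disagree at (1,0,1,1), the expression is not a correct formula for f.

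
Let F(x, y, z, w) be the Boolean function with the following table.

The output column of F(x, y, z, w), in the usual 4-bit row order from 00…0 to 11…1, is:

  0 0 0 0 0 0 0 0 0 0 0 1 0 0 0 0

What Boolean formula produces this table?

F is 1 on exactly one input, (1,0,1,1), whose minterm is x·¬y·z·w. So F is just that conjunction.

F(x, y, z, w) = ((x · y') · z) · w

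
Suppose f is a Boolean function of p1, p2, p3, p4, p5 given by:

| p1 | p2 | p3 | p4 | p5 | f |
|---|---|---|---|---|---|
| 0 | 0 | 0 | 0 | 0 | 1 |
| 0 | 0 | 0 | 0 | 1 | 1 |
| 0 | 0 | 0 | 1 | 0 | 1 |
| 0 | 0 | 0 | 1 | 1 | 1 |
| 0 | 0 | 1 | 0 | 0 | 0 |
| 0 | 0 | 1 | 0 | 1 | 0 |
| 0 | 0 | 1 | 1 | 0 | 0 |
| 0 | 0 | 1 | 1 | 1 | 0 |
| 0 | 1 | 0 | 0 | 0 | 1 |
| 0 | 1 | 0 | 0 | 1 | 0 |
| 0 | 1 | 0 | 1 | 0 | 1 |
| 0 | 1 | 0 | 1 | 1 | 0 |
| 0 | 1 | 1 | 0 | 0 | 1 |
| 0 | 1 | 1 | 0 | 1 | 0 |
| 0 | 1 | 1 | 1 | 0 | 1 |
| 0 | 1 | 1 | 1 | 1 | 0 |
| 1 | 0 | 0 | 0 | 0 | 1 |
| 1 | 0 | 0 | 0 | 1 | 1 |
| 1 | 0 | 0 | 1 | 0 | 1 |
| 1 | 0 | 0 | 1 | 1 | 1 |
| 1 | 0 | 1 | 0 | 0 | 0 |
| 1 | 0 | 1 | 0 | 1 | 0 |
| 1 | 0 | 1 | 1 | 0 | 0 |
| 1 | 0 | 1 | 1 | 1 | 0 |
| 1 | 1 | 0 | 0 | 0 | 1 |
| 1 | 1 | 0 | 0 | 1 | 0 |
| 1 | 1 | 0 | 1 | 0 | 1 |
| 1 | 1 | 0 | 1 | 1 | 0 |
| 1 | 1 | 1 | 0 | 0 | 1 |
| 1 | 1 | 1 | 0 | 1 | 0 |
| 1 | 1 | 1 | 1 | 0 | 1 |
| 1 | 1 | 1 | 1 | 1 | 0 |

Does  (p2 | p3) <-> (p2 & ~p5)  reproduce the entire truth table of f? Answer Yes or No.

Evaluate (p2 | p3) <-> (p2 & ~p5) on each row and compare to f:
  p1=0, p2=0, p3=0, p4=0, p5=0: formula gives 1, f = 1 ✓
  p1=0, p2=0, p3=0, p4=0, p5=1: formula gives 1, f = 1 ✓
  p1=0, p2=0, p3=0, p4=1, p5=0: formula gives 1, f = 1 ✓
  p1=0, p2=0, p3=0, p4=1, p5=1: formula gives 1, f = 1 ✓
  …and likewise for the remaining 28 rows.
Every row agrees, so the formula is equivalent.

Yes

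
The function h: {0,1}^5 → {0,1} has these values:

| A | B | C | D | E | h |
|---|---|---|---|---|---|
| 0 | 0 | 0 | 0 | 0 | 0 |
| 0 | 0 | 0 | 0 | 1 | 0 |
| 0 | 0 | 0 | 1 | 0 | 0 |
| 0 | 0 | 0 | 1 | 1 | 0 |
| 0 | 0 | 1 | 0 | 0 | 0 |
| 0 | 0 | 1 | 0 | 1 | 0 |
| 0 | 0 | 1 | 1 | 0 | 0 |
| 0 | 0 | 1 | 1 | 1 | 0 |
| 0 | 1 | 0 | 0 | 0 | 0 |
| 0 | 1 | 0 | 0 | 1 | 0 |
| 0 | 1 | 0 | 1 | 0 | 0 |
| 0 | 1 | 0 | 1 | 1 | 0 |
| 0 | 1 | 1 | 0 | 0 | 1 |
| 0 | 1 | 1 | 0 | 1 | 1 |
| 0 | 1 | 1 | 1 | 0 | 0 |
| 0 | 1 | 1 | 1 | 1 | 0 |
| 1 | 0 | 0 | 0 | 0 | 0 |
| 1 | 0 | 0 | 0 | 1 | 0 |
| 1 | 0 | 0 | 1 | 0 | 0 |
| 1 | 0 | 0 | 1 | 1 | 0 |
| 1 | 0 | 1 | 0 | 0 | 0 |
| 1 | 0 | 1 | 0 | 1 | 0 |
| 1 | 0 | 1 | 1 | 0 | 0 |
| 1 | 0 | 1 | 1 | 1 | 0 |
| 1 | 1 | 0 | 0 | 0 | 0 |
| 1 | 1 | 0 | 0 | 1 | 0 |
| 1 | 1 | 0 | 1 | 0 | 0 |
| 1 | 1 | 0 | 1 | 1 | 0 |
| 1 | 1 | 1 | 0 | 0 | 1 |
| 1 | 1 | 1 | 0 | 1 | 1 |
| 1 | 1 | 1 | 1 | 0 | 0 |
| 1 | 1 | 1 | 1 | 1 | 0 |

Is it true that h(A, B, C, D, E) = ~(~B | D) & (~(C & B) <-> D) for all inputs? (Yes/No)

Evaluate ~(~B | D) & (~(C & B) <-> D) on each row and compare to h:
  A=0, B=0, C=0, D=0, E=0: formula gives 0, h = 0 ✓
  A=0, B=0, C=0, D=0, E=1: formula gives 0, h = 0 ✓
  A=0, B=0, C=0, D=1, E=0: formula gives 0, h = 0 ✓
  A=0, B=0, C=0, D=1, E=1: formula gives 0, h = 0 ✓
  …and likewise for the remaining 28 rows.
No disagreement on any input; they are logically equivalent.

Yes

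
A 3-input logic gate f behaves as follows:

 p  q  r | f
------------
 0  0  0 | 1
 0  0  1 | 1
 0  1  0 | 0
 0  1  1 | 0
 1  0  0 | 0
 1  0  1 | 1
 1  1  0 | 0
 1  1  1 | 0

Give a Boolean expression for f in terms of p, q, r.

f(p, q, r) = (((¬p ∧ ¬q) ∧ ¬r) ∨ ((¬p ∧ ¬q) ∧ r)) ∨ ((p ∧ ¬q) ∧ r)

f=1 on 3 inputs: (0,0,0), (0,0,1), (1,0,1). Reading each as a conjunction of literals (¬p·¬q·¬r, ¬p·¬q·r, p·¬q·r) and taking the OR gives the canonical DNF.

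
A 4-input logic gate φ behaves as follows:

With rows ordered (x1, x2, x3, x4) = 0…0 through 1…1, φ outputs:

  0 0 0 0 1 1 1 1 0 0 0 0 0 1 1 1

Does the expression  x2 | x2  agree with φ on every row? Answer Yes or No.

Check the formula against φ row by row:
  x1=0, x2=0, x3=0, x4=0: formula gives 0, φ = 0 ✓
  x1=0, x2=0, x3=0, x4=1: formula gives 0, φ = 0 ✓
  x1=0, x2=0, x3=1, x4=0: formula gives 0, φ = 0 ✓
  x1=0, x2=0, x3=1, x4=1: formula gives 0, φ = 0 ✓
  …
  x1=1, x2=1, x3=0, x4=0: formula gives 1, but φ = 0 ✗
Since they disagree at (1,1,0,0), the expression is not a correct formula for φ.

No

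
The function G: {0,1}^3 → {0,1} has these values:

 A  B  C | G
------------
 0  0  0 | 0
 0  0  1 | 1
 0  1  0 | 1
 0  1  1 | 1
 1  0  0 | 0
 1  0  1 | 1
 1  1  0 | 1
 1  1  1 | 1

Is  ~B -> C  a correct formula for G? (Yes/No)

Evaluate ~B -> C on each row and compare to G:
  A=0, B=0, C=0: formula gives 0, G = 0 ✓
  A=0, B=0, C=1: formula gives 1, G = 1 ✓
  A=0, B=1, C=0: formula gives 1, G = 1 ✓
  A=0, B=1, C=1: formula gives 1, G = 1 ✓
  A=1, B=0, C=0: formula gives 0, G = 0 ✓
  … (the remaining 3 rows also agree.)
No disagreement on any input; they are logically equivalent.

Yes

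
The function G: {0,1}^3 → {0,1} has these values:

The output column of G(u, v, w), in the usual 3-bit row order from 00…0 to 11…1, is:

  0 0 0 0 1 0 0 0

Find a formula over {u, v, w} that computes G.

Only row (1,0,0) gives 1. That row's minterm u·¬v·¬w is G directly.

G(u, v, w) = (u & ~v) & ~w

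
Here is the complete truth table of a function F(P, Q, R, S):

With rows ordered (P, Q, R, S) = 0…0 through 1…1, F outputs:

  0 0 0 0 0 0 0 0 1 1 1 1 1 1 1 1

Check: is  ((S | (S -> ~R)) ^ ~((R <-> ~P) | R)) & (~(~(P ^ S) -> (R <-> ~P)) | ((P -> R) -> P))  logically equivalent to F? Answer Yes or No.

Yes

Test each input against both F and the formula:
  P=0, Q=0, R=0, S=0: formula gives 0, F = 0 ✓
  P=0, Q=0, R=0, S=1: formula gives 0, F = 0 ✓
  P=0, Q=0, R=1, S=0: formula gives 0, F = 0 ✓
  P=0, Q=0, R=1, S=1: formula gives 0, F = 0 ✓
  … (the remaining 12 rows also agree.)
All 16 rows match — the expression computes F exactly.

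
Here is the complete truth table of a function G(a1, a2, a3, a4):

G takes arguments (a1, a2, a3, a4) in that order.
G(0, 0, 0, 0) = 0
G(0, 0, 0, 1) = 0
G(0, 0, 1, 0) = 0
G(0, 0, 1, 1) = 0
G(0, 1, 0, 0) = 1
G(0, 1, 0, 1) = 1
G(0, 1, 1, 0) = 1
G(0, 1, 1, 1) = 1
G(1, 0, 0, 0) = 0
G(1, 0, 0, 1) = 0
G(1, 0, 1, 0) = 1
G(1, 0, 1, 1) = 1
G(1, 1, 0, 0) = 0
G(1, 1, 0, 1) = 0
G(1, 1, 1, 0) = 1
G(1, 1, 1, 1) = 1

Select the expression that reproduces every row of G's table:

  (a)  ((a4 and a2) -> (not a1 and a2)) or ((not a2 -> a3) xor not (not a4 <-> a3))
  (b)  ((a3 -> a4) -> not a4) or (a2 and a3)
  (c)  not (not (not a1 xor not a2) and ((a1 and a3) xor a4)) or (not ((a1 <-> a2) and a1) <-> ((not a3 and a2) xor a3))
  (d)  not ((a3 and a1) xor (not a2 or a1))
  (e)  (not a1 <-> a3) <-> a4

d

(a): at (0,0,0,0) it gives 1, but G = 0 — eliminated.
(b): at (0,0,0,0) it gives 1, but G = 0 — eliminated.
(c): at (0,0,0,0) it gives 1, but G = 0 — eliminated.
(e): at (0,0,0,0) it gives 1, but G = 0 — eliminated.
Only (d) survives; checking it on all 16 rows confirms it matches G.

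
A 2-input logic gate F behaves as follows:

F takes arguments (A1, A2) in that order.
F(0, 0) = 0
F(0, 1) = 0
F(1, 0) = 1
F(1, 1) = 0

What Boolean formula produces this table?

F is 1 on exactly one input, (1,0), whose minterm is A1·¬A2. So F is just that conjunction.

F(A1, A2) = A1 & ~A2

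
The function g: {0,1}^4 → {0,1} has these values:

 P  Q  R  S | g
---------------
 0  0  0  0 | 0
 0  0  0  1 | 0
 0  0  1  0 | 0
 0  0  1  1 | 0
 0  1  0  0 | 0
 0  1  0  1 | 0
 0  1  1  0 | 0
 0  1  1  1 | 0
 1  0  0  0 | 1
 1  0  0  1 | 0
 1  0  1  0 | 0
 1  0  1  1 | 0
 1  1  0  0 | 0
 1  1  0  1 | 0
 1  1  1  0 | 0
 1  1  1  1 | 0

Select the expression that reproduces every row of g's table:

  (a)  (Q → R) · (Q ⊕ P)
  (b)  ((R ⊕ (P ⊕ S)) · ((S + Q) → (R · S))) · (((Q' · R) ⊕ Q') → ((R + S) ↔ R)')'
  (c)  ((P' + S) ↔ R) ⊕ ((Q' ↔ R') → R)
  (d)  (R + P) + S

b

(a): at (0,1,1,0) it gives 1, but g = 0 — eliminated.
(c): at (0,1,0,0) it gives 1, but g = 0 — eliminated.
(d): at (0,0,0,1) it gives 1, but g = 0 — eliminated.
Only (b) survives; checking it on all 16 rows confirms it matches g.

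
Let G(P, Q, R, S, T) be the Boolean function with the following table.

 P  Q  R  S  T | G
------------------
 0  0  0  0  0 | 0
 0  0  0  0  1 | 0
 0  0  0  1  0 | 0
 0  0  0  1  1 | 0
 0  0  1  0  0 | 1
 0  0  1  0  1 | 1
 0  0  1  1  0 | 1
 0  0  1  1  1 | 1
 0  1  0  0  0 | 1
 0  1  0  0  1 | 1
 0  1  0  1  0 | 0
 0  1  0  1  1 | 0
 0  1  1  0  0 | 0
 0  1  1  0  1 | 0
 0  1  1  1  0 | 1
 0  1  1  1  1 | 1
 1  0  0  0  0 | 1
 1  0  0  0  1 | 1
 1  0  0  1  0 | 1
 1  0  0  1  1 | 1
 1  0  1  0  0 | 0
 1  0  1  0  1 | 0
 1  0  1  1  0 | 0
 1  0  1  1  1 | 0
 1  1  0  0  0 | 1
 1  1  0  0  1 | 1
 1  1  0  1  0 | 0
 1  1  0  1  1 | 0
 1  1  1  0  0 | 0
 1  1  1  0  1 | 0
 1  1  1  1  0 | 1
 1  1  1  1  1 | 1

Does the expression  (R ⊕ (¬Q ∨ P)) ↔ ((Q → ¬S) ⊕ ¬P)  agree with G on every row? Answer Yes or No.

Test each input against both G and the formula:
  P=0, Q=0, R=0, S=0, T=0: formula gives 0, G = 0 ✓
  P=0, Q=0, R=0, S=0, T=1: formula gives 0, G = 0 ✓
  P=0, Q=0, R=0, S=1, T=0: formula gives 0, G = 0 ✓
  P=0, Q=0, R=0, S=1, T=1: formula gives 0, G = 0 ✓
  …and likewise for the remaining 28 rows.
Every row agrees, so the formula is equivalent.

Yes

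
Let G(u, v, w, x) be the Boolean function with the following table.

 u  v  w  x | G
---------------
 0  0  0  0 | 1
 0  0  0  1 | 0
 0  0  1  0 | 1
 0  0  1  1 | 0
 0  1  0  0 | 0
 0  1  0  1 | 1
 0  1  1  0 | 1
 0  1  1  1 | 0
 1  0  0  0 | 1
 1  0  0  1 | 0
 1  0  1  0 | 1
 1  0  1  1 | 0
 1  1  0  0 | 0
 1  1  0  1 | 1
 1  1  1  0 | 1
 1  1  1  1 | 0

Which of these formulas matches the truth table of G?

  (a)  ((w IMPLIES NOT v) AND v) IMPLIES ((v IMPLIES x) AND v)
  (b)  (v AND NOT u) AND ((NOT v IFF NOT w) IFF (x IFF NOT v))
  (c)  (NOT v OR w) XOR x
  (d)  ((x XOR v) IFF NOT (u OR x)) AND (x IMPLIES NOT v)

(a) fails at (0,0,0,1): the formula yields 1, G is 0.
(b) fails at (0,0,0,0): the formula yields 0, G is 1.
(d) fails at (0,0,0,0): the formula yields 0, G is 1.
(c) is the remaining candidate, and it agrees with G on all 16 inputs.

c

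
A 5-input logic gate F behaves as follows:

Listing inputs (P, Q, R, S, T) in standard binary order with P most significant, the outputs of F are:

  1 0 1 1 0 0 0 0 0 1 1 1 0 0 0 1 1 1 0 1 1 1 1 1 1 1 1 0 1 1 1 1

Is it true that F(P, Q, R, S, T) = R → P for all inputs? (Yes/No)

No

Evaluate R → P on each row and compare to F:
  P=0, Q=0, R=0, S=0, T=0: formula gives 1, F = 1 ✓
  P=0, Q=0, R=0, S=0, T=1: formula gives 1, but F = 0 ✗
Since they disagree at (0,0,0,0,1), the expression is not a correct formula for F.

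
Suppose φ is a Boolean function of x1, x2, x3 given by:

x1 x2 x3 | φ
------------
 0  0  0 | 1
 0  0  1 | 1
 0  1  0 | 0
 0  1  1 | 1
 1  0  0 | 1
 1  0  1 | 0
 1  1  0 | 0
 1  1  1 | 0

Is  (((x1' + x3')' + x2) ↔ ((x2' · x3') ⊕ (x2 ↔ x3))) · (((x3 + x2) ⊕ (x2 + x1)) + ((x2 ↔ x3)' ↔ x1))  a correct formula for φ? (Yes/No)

Yes

Check the formula against φ row by row:
  x1=0, x2=0, x3=0: formula gives 1, φ = 1 ✓
  x1=0, x2=0, x3=1: formula gives 1, φ = 1 ✓
  x1=0, x2=1, x3=0: formula gives 0, φ = 0 ✓
  x1=0, x2=1, x3=1: formula gives 1, φ = 1 ✓
  x1=1, x2=0, x3=0: formula gives 1, φ = 1 ✓
  …and likewise for the remaining 3 rows.
No disagreement on any input; they are logically equivalent.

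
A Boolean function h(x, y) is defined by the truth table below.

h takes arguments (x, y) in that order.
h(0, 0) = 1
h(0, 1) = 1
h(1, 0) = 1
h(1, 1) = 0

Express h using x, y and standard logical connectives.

The output is 0 only when every input is 1 — NAND of all inputs.

h(x, y) = not (x and y)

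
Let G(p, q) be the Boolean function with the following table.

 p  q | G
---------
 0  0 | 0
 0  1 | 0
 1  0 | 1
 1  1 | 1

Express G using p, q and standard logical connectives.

G(p, q) = p

The output simply equals p.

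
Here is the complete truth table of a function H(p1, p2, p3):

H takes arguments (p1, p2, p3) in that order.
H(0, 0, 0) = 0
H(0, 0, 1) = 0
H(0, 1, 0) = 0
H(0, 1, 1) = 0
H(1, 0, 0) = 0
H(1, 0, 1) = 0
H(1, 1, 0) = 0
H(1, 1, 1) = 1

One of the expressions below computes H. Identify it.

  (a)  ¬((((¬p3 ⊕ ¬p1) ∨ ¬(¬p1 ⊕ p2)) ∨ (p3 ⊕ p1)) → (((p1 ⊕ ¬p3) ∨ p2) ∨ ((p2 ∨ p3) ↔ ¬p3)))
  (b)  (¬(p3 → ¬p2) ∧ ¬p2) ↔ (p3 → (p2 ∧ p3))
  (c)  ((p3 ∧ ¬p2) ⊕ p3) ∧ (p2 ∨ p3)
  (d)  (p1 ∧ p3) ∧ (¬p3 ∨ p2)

(a): at (0,0,1) it gives 1, but H = 0 — eliminated.
(b): at (0,0,1) it gives 1, but H = 0 — eliminated.
(c): at (0,1,1) it gives 1, but H = 0 — eliminated.
Only (d) survives; checking it on all 8 rows confirms it matches H.

d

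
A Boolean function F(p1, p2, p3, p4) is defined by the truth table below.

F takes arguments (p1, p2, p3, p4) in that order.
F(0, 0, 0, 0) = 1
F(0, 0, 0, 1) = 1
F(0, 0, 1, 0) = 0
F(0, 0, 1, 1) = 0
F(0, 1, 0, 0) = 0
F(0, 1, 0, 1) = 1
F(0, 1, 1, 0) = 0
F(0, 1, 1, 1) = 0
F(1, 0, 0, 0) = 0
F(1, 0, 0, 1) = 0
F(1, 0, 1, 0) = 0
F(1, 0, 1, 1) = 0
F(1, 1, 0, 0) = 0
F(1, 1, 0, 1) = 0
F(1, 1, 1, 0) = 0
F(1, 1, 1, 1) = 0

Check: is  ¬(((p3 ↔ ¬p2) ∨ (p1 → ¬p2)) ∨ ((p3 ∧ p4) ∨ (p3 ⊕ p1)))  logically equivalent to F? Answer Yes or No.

Evaluate ¬(((p3 ↔ ¬p2) ∨ (p1 → ¬p2)) ∨ ((p3 ∧ p4) ∨ (p3 ⊕ p1))) on each row and compare to F:
  p1=0, p2=0, p3=0, p4=0: formula gives 0, but F = 1 ✗
A single disagreement suffices: at (0,0,0,0) they differ, so the formula does not compute F.

No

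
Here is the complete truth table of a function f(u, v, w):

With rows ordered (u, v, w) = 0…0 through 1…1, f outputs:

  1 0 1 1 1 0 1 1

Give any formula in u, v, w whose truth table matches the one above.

f is 0 on only 2 rows — (0,0,1), (1,0,1). Writing each as a minterm (¬u·¬v·w, u·¬v·w) and OR-ing them characterizes exactly where f=0, so f is the negation of that disjunction.

f(u, v, w) = ¬(((¬u ∧ ¬v) ∧ w) ∨ ((u ∧ ¬v) ∧ w))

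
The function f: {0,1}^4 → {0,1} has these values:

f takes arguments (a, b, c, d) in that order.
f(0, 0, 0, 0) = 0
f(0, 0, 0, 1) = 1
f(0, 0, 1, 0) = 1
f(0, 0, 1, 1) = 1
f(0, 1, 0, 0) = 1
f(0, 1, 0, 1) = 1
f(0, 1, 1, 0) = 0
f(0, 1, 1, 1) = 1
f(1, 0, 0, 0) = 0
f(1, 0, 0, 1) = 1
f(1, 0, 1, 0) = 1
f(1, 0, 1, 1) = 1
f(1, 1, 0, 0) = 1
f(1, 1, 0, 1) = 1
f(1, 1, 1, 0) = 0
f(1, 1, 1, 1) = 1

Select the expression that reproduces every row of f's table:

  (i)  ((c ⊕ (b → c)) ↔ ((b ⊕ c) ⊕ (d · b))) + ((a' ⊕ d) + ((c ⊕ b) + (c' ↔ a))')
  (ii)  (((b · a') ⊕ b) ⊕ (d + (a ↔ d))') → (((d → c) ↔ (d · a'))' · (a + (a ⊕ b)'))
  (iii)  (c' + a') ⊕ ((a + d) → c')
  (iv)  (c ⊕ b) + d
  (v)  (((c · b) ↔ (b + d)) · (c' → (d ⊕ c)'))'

iv

(i): at (0,0,0,0) it gives 1, but f = 0 — eliminated.
(ii): at (0,0,0,0) it gives 1, but f = 0 — eliminated.
(iii): at (0,0,0,1) it gives 0, but f = 1 — eliminated.
(v): at (0,0,1,0) it gives 0, but f = 1 — eliminated.
That leaves (iv). Evaluating it on every row reproduces the table of f exactly.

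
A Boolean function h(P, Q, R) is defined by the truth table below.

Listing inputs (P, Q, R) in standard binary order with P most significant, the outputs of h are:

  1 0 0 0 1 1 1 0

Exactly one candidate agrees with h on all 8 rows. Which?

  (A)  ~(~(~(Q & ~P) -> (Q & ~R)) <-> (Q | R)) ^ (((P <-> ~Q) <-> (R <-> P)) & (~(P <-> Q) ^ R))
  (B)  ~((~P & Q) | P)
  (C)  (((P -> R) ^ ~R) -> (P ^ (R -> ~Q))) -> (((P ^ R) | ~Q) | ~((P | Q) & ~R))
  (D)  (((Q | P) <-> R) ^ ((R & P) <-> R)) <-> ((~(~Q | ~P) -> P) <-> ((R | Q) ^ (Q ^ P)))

(A): at (0,0,1) it gives 1, but h = 0 — eliminated.
(B): at (0,0,1) it gives 1, but h = 0 — eliminated.
(C): at (0,0,1) it gives 1, but h = 0 — eliminated.
Only (D) survives; checking it on all 8 rows confirms it matches h.

D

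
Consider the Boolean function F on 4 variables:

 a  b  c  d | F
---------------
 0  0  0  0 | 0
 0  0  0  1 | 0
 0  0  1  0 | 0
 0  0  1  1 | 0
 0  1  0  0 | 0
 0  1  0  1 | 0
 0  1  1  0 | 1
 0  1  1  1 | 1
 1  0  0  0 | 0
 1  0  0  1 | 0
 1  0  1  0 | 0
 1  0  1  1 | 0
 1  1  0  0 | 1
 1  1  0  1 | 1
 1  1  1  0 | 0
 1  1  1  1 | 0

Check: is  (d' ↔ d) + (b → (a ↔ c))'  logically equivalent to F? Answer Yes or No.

Test each input against both F and the formula:
  a=0, b=0, c=0, d=0: formula gives 0, F = 0 ✓
  a=0, b=0, c=0, d=1: formula gives 0, F = 0 ✓
  a=0, b=0, c=1, d=0: formula gives 0, F = 0 ✓
  a=0, b=0, c=1, d=1: formula gives 0, F = 0 ✓
  …and likewise for the remaining 12 rows.
Every row agrees, so the formula is equivalent.

Yes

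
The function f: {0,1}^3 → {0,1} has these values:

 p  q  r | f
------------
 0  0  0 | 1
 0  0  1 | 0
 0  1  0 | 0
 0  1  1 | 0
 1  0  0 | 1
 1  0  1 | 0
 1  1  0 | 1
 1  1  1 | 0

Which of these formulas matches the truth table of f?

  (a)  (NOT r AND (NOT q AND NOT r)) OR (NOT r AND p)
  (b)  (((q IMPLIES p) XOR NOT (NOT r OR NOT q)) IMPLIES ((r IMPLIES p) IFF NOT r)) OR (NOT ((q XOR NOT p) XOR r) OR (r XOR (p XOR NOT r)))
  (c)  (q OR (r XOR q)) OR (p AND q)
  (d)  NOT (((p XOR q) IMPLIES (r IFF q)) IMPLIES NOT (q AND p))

a

(b) fails at (0,0,1): the formula yields 1, f is 0.
(c) fails at (0,0,0): the formula yields 0, f is 1.
(d) fails at (0,0,0): the formula yields 0, f is 1.
Only (a) survives; checking it on all 8 rows confirms it matches f.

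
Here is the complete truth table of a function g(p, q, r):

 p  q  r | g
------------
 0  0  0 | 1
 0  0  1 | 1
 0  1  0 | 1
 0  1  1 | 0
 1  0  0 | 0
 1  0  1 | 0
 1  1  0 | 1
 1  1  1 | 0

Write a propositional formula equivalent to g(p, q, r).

The 1-rows are (0,0,0), (0,0,1), (0,1,0), (1,1,0). Each contributes one minterm — ¬p·¬q·¬r; ¬p·¬q·r; ¬p·q·¬r; p·q·¬r — and their disjunction is a sum-of-products form of g.

g(p, q, r) = ((((not p and not q) and not r) or ((not p and not q) and r)) or ((not p and q) and not r)) or ((p and q) and not r)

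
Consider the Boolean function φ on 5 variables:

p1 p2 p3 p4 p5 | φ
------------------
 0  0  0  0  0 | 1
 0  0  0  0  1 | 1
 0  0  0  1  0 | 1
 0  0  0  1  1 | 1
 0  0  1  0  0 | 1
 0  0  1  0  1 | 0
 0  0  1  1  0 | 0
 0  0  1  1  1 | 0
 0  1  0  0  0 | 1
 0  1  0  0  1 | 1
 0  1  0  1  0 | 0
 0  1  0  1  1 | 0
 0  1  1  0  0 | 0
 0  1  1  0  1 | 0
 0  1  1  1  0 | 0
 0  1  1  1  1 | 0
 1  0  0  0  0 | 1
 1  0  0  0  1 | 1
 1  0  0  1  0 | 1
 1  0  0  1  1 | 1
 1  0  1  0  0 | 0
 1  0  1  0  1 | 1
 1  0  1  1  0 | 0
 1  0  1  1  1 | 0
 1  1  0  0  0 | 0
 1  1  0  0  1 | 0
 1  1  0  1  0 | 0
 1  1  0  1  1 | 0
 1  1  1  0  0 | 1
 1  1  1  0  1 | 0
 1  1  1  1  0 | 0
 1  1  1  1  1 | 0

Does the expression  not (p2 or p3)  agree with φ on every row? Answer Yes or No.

Test each input against both φ and the formula:
  p1=0, p2=0, p3=0, p4=0, p5=0: formula gives 1, φ = 1 ✓
  p1=0, p2=0, p3=0, p4=0, p5=1: formula gives 1, φ = 1 ✓
  p1=0, p2=0, p3=0, p4=1, p5=0: formula gives 1, φ = 1 ✓
  p1=0, p2=0, p3=0, p4=1, p5=1: formula gives 1, φ = 1 ✓
  p1=0, p2=0, p3=1, p4=0, p5=0: formula gives 0, but φ = 1 ✗
Row (0,0,1,0,0) is a counterexample, so the formula is not equivalent to φ.

No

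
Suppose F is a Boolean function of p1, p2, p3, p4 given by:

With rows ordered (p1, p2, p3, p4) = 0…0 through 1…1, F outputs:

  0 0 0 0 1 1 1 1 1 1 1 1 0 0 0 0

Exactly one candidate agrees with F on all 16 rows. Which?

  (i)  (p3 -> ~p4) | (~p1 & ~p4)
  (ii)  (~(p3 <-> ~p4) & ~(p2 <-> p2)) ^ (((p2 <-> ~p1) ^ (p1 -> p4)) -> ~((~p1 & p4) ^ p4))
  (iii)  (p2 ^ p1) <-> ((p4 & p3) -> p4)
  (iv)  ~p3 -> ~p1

(i) fails at (0,0,0,0): the formula yields 1, F is 0.
(ii) fails at (0,0,0,0): the formula yields 1, F is 0.
(iv) fails at (0,0,0,0): the formula yields 1, F is 0.
That leaves (iii). Evaluating it on every row reproduces the table of F exactly.

iii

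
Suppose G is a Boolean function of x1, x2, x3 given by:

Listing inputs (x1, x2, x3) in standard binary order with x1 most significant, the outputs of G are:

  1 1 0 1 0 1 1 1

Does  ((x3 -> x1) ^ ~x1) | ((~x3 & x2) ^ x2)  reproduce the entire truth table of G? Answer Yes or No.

No

Check the formula against G row by row:
  x1=0, x2=0, x3=0: formula gives 0, but G = 1 ✗
A single disagreement suffices: at (0,0,0) they differ, so the formula does not compute G.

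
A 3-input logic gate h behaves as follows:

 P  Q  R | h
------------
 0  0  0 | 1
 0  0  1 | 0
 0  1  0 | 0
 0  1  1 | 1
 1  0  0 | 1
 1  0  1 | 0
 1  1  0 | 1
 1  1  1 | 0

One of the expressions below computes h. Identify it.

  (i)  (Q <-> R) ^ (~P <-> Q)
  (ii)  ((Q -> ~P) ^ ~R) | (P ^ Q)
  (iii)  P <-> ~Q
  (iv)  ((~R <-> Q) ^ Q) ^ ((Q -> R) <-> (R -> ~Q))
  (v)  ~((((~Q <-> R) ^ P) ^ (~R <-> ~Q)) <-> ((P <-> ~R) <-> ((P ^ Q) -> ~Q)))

(i) disagrees with h on (0,1,0) (formula → 1, table → 0); rule it out.
(ii) disagrees with h on (0,0,0) (formula → 0, table → 1); rule it out.
(iii) disagrees with h on (0,0,0) (formula → 0, table → 1); rule it out.
(iv) disagrees with h on (1,1,0) (formula → 0, table → 1); rule it out.
(v) is the remaining candidate, and it agrees with h on all 8 inputs.

v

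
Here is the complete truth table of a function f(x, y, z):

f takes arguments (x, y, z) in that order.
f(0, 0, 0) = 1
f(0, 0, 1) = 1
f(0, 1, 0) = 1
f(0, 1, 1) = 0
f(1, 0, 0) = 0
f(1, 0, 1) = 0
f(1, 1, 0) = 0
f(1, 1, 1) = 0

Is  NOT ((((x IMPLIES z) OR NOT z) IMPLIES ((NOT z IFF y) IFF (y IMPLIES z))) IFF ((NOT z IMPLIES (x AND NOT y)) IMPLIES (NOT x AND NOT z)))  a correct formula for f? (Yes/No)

Test each input against both f and the formula:
  x=0, y=0, z=0: formula gives 1, f = 1 ✓
  x=0, y=0, z=1: formula gives 1, f = 1 ✓
  x=0, y=1, z=0: formula gives 1, f = 1 ✓
  x=0, y=1, z=1: formula gives 0, f = 0 ✓
  x=1, y=0, z=0: formula gives 0, f = 0 ✓
  x=1, y=0, z=1: formula gives 1, but f = 0 ✗
Row (1,0,1) is a counterexample, so the formula is not equivalent to f.

No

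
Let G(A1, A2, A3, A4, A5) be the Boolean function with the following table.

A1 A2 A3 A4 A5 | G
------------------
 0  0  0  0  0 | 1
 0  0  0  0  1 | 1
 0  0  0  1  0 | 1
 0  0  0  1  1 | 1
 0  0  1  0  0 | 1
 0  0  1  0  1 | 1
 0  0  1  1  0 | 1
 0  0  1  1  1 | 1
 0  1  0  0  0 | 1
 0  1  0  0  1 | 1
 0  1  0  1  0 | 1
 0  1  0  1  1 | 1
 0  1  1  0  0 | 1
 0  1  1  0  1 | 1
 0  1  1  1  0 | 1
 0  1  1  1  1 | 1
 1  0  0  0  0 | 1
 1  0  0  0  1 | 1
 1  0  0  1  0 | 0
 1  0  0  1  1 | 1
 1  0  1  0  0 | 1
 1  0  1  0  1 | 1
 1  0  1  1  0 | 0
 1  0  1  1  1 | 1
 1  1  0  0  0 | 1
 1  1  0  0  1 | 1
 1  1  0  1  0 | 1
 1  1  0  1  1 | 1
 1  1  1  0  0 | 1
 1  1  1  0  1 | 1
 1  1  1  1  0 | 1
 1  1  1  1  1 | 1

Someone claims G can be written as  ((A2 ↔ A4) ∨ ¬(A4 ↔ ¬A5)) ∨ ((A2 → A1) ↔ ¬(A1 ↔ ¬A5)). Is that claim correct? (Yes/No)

Yes

Evaluate ((A2 ↔ A4) ∨ ¬(A4 ↔ ¬A5)) ∨ ((A2 → A1) ↔ ¬(A1 ↔ ¬A5)) on each row and compare to G:
  A1=0, A2=0, A3=0, A4=0, A5=0: formula gives 1, G = 1 ✓
  A1=0, A2=0, A3=0, A4=0, A5=1: formula gives 1, G = 1 ✓
  A1=0, A2=0, A3=0, A4=1, A5=0: formula gives 1, G = 1 ✓
  A1=0, A2=0, A3=0, A4=1, A5=1: formula gives 1, G = 1 ✓
  … (the remaining 28 rows also agree.)
Every row agrees, so the formula is equivalent.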